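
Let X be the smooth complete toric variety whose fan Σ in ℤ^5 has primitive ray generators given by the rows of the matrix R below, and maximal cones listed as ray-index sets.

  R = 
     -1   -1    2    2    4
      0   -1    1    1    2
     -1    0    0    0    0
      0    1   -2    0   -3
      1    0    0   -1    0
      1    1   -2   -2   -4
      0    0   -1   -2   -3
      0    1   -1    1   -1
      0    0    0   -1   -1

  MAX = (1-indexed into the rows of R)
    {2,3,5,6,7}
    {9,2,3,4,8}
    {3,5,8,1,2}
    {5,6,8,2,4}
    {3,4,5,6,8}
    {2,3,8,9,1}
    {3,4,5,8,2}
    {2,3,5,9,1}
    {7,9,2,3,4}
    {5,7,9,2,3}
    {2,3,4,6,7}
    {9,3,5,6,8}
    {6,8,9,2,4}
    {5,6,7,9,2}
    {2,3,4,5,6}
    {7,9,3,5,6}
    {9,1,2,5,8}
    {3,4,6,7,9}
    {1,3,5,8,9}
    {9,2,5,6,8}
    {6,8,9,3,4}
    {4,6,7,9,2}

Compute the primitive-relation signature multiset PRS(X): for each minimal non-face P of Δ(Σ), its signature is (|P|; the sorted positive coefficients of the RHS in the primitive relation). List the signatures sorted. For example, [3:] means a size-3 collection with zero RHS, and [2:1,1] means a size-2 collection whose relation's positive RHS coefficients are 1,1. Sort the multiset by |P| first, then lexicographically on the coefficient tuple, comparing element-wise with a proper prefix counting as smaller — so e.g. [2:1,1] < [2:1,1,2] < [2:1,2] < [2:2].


Primitive collections (9):

  • {1,6}:  v_{1} + v_{6} = 0  →  sig = [2:]
  • {7,8}:  v_{7} + v_{8} = v_{4} + v_{9}  →  sig = [2:1,1]
  • {1,4}:  v_{1} + v_{4} = v_{2} + v_{3} + v_{8}  →  sig = [2:1,1,1]
  • {1,7}:  v_{1} + v_{7} = v_{2} + v_{3} + v_{9}  →  sig = [2:1,1,1]
  • {4,5,9}:  v_{4} + v_{5} + v_{9} = v_{6}  →  sig = [3:1]
  • {4,5,7}:  v_{4} + v_{5} + v_{7} = v_{2} + v_{3} + 2·v_{6}  →  sig = [3:1,1,2]
  • {2,3,6,8}:  v_{2} + v_{3} + v_{6} + v_{8} = v_{4}  →  sig = [4:1]
  • {2,3,6,9}:  v_{2} + v_{3} + v_{6} + v_{9} = v_{7}  →  sig = [4:1]
  • {2,3,5,8,9}:  v_{2} + v_{3} + v_{5} + v_{8} + v_{9} = 0  →  sig = [5:]

Sorted signature multiset PRS(X):
    |P|=2: 4 collections, coeffs (), (1,1), (1,1,1), (1,1,1)
    |P|=3: 2 collections, coeffs (1), (1,1,2)
    |P|=4: 2 collections, coeffs (1), (1)
    |P|=5: 1 collection, coeffs ()


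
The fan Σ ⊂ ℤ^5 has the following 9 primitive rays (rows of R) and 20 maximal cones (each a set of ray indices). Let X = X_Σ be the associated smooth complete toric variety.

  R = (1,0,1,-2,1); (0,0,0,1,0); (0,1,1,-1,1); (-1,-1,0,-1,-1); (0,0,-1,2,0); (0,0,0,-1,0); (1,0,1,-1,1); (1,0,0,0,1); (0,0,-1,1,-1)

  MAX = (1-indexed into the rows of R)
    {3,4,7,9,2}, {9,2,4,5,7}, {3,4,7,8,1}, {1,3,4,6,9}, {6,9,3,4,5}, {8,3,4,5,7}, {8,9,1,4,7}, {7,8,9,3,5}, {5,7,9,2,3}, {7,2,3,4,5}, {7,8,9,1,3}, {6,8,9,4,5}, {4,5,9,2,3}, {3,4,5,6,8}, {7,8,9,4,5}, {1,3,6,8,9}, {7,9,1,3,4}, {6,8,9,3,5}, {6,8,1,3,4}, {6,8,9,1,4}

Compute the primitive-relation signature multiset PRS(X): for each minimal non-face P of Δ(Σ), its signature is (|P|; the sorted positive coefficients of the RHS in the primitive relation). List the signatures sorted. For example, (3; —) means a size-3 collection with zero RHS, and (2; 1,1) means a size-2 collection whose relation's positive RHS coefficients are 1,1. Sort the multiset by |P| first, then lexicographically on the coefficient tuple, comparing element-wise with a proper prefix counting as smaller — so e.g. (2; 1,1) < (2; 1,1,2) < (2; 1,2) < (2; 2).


7 collections generate NE(X_Σ); each relation:

  P={2,6}:  v_{2} + v_{6} = 0  ⟹  sig = (2; —)
  P={1,2}:  v_{1} + v_{2} = v_{7}  ⟹  sig = (2; 1)
  P={1,5}:  v_{1} + v_{5} = v_{8}  ⟹  sig = (2; 1)
  P={6,7}:  v_{6} + v_{7} = v_{1}  ⟹  sig = (2; 1)
  P={2,8}:  v_{2} + v_{8} = v_{5} + v_{7}  ⟹  sig = (2; 1,1)
  P={3,4,8,9}:  v_{3} + v_{4} + v_{8} + v_{9} = v_{6}  ⟹  sig = (4; 1)
  P={3,4,5,7,9}:  v_{3} + v_{4} + v_{5} + v_{7} + v_{9} = 0  ⟹  sig = (5; —)

Sorted signature multiset PRS(X):
    |P|=2: 5 collections, coeffs (), (1), (1), (1), (1,1)
    |P|=4: 1 collection, coeffs (1)
    |P|=5: 1 collection, coeffs ()


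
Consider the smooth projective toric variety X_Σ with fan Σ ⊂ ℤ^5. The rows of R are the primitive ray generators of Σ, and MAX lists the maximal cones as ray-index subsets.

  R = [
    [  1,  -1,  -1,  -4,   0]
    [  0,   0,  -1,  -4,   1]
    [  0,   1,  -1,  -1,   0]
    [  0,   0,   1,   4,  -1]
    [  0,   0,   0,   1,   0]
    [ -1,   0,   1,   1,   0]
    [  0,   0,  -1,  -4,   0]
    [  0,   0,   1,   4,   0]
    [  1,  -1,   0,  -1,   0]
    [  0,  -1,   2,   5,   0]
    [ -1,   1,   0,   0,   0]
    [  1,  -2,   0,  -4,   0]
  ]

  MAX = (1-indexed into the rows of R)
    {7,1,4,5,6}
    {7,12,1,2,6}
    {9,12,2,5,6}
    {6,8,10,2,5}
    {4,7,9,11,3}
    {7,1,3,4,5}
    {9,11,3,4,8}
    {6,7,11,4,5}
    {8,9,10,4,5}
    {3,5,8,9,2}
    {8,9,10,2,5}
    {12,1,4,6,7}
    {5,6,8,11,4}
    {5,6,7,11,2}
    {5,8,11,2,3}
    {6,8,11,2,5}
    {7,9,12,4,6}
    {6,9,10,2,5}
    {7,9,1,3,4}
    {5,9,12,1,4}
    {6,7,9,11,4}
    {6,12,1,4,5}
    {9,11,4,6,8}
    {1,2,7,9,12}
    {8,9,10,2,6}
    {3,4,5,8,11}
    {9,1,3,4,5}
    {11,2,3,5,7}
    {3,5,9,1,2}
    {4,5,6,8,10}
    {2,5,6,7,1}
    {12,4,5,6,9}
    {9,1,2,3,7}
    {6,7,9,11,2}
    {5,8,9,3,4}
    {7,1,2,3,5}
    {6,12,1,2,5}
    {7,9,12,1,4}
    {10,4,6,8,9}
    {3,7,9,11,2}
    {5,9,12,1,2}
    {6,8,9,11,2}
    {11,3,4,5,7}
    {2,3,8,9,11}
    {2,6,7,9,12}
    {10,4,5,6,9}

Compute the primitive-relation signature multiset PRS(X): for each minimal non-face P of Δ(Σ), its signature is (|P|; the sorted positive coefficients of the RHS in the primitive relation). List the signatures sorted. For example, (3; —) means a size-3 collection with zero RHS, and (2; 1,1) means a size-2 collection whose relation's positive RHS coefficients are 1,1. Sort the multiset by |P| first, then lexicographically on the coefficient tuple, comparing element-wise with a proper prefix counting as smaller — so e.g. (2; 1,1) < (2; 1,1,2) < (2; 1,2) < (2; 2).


Σ has 18 primitive collections:

  P={2,4}:  v_{2} + v_{4} = 0  so sig = (2; —)
  P={7,8}:  v_{7} + v_{8} = 0  so sig = (2; —)
  P={1,11}:  v_{1} + v_{11} = v_{7}  so sig = (2; 1)
  P={3,6}:  v_{3} + v_{6} = v_{11}  so sig = (2; 1)
  P={3,10}:  v_{3} + v_{10} = v_{8}  so sig = (2; 1)
  P={1,8}:  v_{1} + v_{8} = v_{5} + v_{9}  so sig = (2; 1,1)
  P={3,12}:  v_{3} + v_{12} = v_{7} + v_{9}  so sig = (2; 1,1)
  P={10,11}:  v_{10} + v_{11} = v_{6} + v_{8}  so sig = (2; 1,1)
  P={7,10}:  v_{7} + v_{10} = v_{5} + v_{6} + v_{9}  so sig = (2; 1,1,1)
  P={11,12}:  v_{11} + v_{12} = v_{6} + v_{7} + v_{9}  so sig = (2; 1,1,1)
  P={8,12}:  v_{8} + v_{12} = v_{5} + v_{6} + 2·v_{9}  so sig = (2; 1,1,2)
  P={1,10}:  v_{1} + v_{10} = 2·v_{5} + v_{6} + 2·v_{9}  so sig = (2; 1,2,2)
  P={10,12}:  v_{10} + v_{12} = 2·v_{5} + 2·v_{6} + 3·v_{9}  so sig = (2; 2,2,3)
  P={5,9,11}:  v_{5} + v_{9} + v_{11} = 0  so sig = (3; —)
  P={1,6,9}:  v_{1} + v_{6} + v_{9} = v_{12}  so sig = (3; 1)
  P={5,7,9}:  v_{5} + v_{7} + v_{9} = v_{1}  so sig = (3; 1)
  P={5,7,12}:  v_{5} + v_{7} + v_{12} = 2·v_{1} + v_{6}  so sig = (3; 1,2)
  P={5,6,8,9}:  v_{5} + v_{6} + v_{8} + v_{9} = v_{10}  so sig = (4; 1)

Signatures (|P|; sorted positive RHS coefficients), sorted:
{ (2; —) ×2,  (2; 1) ×3,  (2; 1,1) ×3,  (2; 1,1,1) ×2,  (2; 1,1,2),  (2; 1,2,2),  (2; 2,2,3),  (3; —),  (3; 1) ×2,  (3; 1,2),  (4; 1) }


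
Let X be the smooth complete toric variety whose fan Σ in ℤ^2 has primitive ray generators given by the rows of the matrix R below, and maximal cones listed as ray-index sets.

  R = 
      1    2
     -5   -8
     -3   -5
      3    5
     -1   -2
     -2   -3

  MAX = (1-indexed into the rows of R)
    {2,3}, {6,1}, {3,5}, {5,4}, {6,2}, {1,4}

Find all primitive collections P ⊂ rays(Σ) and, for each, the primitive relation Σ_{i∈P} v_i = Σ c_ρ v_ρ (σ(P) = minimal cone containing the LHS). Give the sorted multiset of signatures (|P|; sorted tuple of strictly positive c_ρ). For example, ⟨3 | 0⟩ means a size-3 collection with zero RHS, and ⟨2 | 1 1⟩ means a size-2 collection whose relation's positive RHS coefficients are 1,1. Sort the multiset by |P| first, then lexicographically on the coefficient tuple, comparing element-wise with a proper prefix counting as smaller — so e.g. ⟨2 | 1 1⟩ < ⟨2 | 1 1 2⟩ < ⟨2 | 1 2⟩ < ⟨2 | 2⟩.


Σ has 9 primitive collections:

  P = {1,5}:  v_{1} + v_{5} = 0  so sig = ⟨2 | 0⟩
  P = {3,4}:  v_{3} + v_{4} = 0  so sig = ⟨2 | 0⟩
  P = {1,3}:  v_{1} + v_{3} = v_{6}  so sig = ⟨2 | 1⟩
  P = {2,4}:  v_{2} + v_{4} = v_{6}  so sig = ⟨2 | 1⟩
  P = {3,6}:  v_{3} + v_{6} = v_{2}  so sig = ⟨2 | 1⟩
  P = {4,6}:  v_{4} + v_{6} = v_{1}  so sig = ⟨2 | 1⟩
  P = {5,6}:  v_{5} + v_{6} = v_{3}  so sig = ⟨2 | 1⟩
  P = {1,2}:  v_{1} + v_{2} = 2·v_{6}  so sig = ⟨2 | 2⟩
  P = {2,5}:  v_{2} + v_{5} = 2·v_{3}  so sig = ⟨2 | 2⟩

Signatures (|P|; sorted positive RHS coefficients), sorted:
    ⟨2 | 0⟩
    ⟨2 | 0⟩
    ⟨2 | 1⟩
    ⟨2 | 1⟩
    ⟨2 | 1⟩
    ⟨2 | 1⟩
    ⟨2 | 1⟩
    ⟨2 | 2⟩
    ⟨2 | 2⟩


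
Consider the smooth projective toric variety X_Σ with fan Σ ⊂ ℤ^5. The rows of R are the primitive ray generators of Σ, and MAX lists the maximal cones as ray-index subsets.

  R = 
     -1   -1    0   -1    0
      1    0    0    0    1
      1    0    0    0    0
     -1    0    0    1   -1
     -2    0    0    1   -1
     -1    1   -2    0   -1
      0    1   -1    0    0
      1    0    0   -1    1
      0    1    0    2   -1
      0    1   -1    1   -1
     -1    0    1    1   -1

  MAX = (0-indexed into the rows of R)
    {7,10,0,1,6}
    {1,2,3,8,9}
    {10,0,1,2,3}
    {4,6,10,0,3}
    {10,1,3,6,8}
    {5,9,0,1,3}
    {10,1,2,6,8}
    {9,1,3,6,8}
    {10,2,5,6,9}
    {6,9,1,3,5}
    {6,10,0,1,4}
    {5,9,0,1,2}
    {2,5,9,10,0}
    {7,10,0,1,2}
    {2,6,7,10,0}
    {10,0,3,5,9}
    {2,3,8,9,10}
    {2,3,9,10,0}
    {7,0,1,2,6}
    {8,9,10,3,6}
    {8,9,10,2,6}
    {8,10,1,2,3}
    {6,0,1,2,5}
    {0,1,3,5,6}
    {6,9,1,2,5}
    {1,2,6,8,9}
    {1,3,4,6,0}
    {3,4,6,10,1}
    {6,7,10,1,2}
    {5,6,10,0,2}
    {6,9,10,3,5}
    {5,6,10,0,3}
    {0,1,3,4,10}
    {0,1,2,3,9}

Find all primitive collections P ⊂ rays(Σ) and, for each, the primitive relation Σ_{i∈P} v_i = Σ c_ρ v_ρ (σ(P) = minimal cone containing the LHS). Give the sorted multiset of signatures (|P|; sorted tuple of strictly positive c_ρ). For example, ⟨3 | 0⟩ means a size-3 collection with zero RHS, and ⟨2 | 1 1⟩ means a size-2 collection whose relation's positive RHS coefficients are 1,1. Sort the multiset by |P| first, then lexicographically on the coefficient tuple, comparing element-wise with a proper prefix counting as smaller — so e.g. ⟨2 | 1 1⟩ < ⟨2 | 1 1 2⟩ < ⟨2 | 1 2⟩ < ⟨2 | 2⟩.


The 18 primitive collections of Σ (r=11, n=5):

  P={3,7}:  v_{3} + v_{7} = 0  →  sig = ⟨2 | 0⟩
  P={0,8}:  v_{0} + v_{8} = v_{3}  →  sig = ⟨2 | 1⟩
  P={2,4}:  v_{2} + v_{4} = v_{3}  →  sig = ⟨2 | 1⟩
  P={7,9}:  v_{7} + v_{9} = v_{2} + v_{6}  →  sig = ⟨2 | 1 1⟩
  P={5,8}:  v_{5} + v_{8} = v_{3} + v_{6} + v_{9}  →  sig = ⟨2 | 1 1 1⟩
  P={4,7}:  v_{4} + v_{7} = v_{0} + v_{1} + v_{6} + v_{10}  →  sig = ⟨2 | 1 1 1 1⟩
  P={7,8}:  v_{7} + v_{8} = v_{1} + v_{2} + v_{6} + v_{10}  →  sig = ⟨2 | 1 1 1 1⟩
  P={4,8}:  v_{4} + v_{8} = v_{1} + 2·v_{3} + v_{6} + v_{10}  →  sig = ⟨2 | 1 1 1 2⟩
  P={5,7}:  v_{5} + v_{7} = v_{0} + v_{2} + 2·v_{6}  →  sig = ⟨2 | 1 1 2⟩
  P={4,9}:  v_{4} + v_{9} = 2·v_{3} + v_{6}  →  sig = ⟨2 | 1 2⟩
  P={4,5}:  v_{4} + v_{5} = v_{0} + 2·v_{3} + 2·v_{6}  →  sig = ⟨2 | 1 2 2⟩
  P={0,6,9}:  v_{0} + v_{6} + v_{9} = v_{5}  →  sig = ⟨3 | 1⟩
  P={1,9,10}:  v_{1} + v_{9} + v_{10} = v_{8}  →  sig = ⟨3 | 1⟩
  P={2,3,6}:  v_{2} + v_{3} + v_{6} = v_{9}  →  sig = ⟨3 | 1⟩
  P={1,5,10}:  v_{1} + v_{5} + v_{10} = v_{3} + v_{6}  →  sig = ⟨3 | 1 1⟩
  P={2,3,5}:  v_{2} + v_{3} + v_{5} = v_{0} + 2·v_{9}  →  sig = ⟨3 | 1 2⟩
  P={0,1,2,6,10}:  v_{0} + v_{1} + v_{2} + v_{6} + v_{10} = 0  →  sig = ⟨5 | 0⟩
  P={0,1,3,6,10}:  v_{0} + v_{1} + v_{3} + v_{6} + v_{10} = v_{4}  →  sig = ⟨5 | 1⟩

Sorted signature multiset PRS(X):
    |P|=2: 11 collections, coeffs (), (1), (1), (1,1), (1,1,1), (1,1,1,1), (1,1,1,1), (1,1,1,2), (1,1,2), (1,2), (1,2,2)
    |P|=3: 5 collections, coeffs (1), (1), (1), (1,1), (1,2)
    |P|=5: 2 collections, coeffs (), (1)


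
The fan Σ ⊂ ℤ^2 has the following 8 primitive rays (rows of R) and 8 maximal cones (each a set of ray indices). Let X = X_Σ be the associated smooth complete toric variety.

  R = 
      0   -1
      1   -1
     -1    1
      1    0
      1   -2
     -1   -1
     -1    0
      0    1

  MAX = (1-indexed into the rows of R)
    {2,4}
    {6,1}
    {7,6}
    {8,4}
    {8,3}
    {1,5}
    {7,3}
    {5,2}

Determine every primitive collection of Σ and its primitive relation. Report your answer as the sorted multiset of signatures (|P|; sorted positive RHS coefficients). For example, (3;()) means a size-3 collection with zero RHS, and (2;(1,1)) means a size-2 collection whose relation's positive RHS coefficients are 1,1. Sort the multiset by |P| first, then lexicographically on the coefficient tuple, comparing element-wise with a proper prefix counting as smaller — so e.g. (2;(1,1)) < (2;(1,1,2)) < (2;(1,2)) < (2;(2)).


Σ has 20 primitive collections:

  P={1,8}:  v_{1} + v_{8} = 0  ⟹  sig = (2;())
  P={2,3}:  v_{2} + v_{3} = 0  ⟹  sig = (2;())
  P={4,7}:  v_{4} + v_{7} = 0  ⟹  sig = (2;())
  P={1,2}:  v_{1} + v_{2} = v_{5}  ⟹  sig = (2;(1))
  P={1,3}:  v_{1} + v_{3} = v_{7}  ⟹  sig = (2;(1))
  P={1,4}:  v_{1} + v_{4} = v_{2}  ⟹  sig = (2;(1))
  P={1,7}:  v_{1} + v_{7} = v_{6}  ⟹  sig = (2;(1))
  P={2,7}:  v_{2} + v_{7} = v_{1}  ⟹  sig = (2;(1))
  P={2,8}:  v_{2} + v_{8} = v_{4}  ⟹  sig = (2;(1))
  P={3,4}:  v_{3} + v_{4} = v_{8}  ⟹  sig = (2;(1))
  P={3,5}:  v_{3} + v_{5} = v_{1}  ⟹  sig = (2;(1))
  P={4,6}:  v_{4} + v_{6} = v_{1}  ⟹  sig = (2;(1))
  P={5,8}:  v_{5} + v_{8} = v_{2}  ⟹  sig = (2;(1))
  P={6,8}:  v_{6} + v_{8} = v_{7}  ⟹  sig = (2;(1))
  P={7,8}:  v_{7} + v_{8} = v_{3}  ⟹  sig = (2;(1))
  P={2,6}:  v_{2} + v_{6} = 2·v_{1}  ⟹  sig = (2;(2))
  P={3,6}:  v_{3} + v_{6} = 2·v_{7}  ⟹  sig = (2;(2))
  P={4,5}:  v_{4} + v_{5} = 2·v_{2}  ⟹  sig = (2;(2))
  P={5,7}:  v_{5} + v_{7} = 2·v_{1}  ⟹  sig = (2;(2))
  P={5,6}:  v_{5} + v_{6} = 3·v_{1}  ⟹  sig = (2;(3))

so the primitive-relation signature multiset is
[(2;()), (2;()), (2;()), (2;(1)), (2;(1)), (2;(1)), (2;(1)), (2;(1)), (2;(1)), (2;(1)), (2;(1)), (2;(1)), (2;(1)), (2;(1)), (2;(1)), (2;(2)), (2;(2)), (2;(2)), (2;(2)), (2;(3))]


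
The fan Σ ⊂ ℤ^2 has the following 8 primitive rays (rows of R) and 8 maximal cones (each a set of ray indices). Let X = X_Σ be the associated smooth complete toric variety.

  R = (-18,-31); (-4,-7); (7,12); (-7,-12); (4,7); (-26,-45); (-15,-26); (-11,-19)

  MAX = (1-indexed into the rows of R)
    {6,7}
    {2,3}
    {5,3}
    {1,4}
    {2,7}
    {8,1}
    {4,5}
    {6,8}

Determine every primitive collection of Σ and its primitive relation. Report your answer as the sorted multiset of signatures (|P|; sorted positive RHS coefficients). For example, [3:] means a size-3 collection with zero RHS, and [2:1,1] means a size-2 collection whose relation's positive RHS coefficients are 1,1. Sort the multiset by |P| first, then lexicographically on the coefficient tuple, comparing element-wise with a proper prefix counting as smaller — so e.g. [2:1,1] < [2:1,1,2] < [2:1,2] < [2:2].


Primitive collections (20):

  • {2,5}:  v_{2} + v_{5} = 0  ⇒ sig = [2:]
  • {3,4}:  v_{3} + v_{4} = 0  ⇒ sig = [2:]
  • {1,3}:  v_{1} + v_{3} = v_{8}  ⇒ sig = [2:1]
  • {2,4}:  v_{2} + v_{4} = v_{8}  ⇒ sig = [2:1]
  • {2,8}:  v_{2} + v_{8} = v_{7}  ⇒ sig = [2:1]
  • {3,8}:  v_{3} + v_{8} = v_{2}  ⇒ sig = [2:1]
  • {4,8}:  v_{4} + v_{8} = v_{1}  ⇒ sig = [2:1]
  • {5,7}:  v_{5} + v_{7} = v_{8}  ⇒ sig = [2:1]
  • {5,8}:  v_{5} + v_{8} = v_{4}  ⇒ sig = [2:1]
  • {7,8}:  v_{7} + v_{8} = v_{6}  ⇒ sig = [2:1]
  • {3,6}:  v_{3} + v_{6} = v_{2} + v_{7}  ⇒ sig = [2:1,1]
  • {1,2}:  v_{1} + v_{2} = 2·v_{8}  ⇒ sig = [2:2]
  • {1,5}:  v_{1} + v_{5} = 2·v_{4}  ⇒ sig = [2:2]
  • {2,6}:  v_{2} + v_{6} = 2·v_{7}  ⇒ sig = [2:2]
  • {3,7}:  v_{3} + v_{7} = 2·v_{2}  ⇒ sig = [2:2]
  • {4,7}:  v_{4} + v_{7} = 2·v_{8}  ⇒ sig = [2:2]
  • {5,6}:  v_{5} + v_{6} = 2·v_{8}  ⇒ sig = [2:2]
  • {1,7}:  v_{1} + v_{7} = 3·v_{8}  ⇒ sig = [2:3]
  • {4,6}:  v_{4} + v_{6} = 3·v_{8}  ⇒ sig = [2:3]
  • {1,6}:  v_{1} + v_{6} = 4·v_{8}  ⇒ sig = [2:4]

Sorted signature multiset PRS(X):
    [2:]
    [2:]
    [2:1]
    [2:1]
    [2:1]
    [2:1]
    [2:1]
    [2:1]
    [2:1]
    [2:1]
    [2:1,1]
    [2:2]
    [2:2]
    [2:2]
    [2:2]
    [2:2]
    [2:2]
    [2:3]
    [2:3]
    [2:4]


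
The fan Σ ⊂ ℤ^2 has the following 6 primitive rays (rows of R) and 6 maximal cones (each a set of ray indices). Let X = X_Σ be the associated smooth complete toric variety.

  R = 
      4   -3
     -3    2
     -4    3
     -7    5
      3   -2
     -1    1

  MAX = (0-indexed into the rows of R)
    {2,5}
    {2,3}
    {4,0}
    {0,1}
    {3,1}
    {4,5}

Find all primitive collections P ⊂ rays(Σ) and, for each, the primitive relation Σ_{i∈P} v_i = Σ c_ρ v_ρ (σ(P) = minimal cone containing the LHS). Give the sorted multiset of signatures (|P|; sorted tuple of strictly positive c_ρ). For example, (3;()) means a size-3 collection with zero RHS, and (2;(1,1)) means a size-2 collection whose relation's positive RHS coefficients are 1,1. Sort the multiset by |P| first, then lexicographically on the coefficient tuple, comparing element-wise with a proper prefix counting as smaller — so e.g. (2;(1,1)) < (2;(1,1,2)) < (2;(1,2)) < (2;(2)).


Minimal non-faces — 9 found among 6 rays, 6 max cones:

  P={0,2}:  v_{0} + v_{2} = 0  so sig = (2;())
  P={1,4}:  v_{1} + v_{4} = 0  so sig = (2;())
  P={0,3}:  v_{0} + v_{3} = v_{1}  so sig = (2;(1))
  P={0,5}:  v_{0} + v_{5} = v_{4}  so sig = (2;(1))
  P={1,2}:  v_{1} + v_{2} = v_{3}  so sig = (2;(1))
  P={1,5}:  v_{1} + v_{5} = v_{2}  so sig = (2;(1))
  P={2,4}:  v_{2} + v_{4} = v_{5}  so sig = (2;(1))
  P={3,4}:  v_{3} + v_{4} = v_{2}  so sig = (2;(1))
  P={3,5}:  v_{3} + v_{5} = 2·v_{2}  so sig = (2;(2))

so the primitive-relation signature multiset is
{ (2;()) ×2,  (2;(1)) ×6,  (2;(2)) }


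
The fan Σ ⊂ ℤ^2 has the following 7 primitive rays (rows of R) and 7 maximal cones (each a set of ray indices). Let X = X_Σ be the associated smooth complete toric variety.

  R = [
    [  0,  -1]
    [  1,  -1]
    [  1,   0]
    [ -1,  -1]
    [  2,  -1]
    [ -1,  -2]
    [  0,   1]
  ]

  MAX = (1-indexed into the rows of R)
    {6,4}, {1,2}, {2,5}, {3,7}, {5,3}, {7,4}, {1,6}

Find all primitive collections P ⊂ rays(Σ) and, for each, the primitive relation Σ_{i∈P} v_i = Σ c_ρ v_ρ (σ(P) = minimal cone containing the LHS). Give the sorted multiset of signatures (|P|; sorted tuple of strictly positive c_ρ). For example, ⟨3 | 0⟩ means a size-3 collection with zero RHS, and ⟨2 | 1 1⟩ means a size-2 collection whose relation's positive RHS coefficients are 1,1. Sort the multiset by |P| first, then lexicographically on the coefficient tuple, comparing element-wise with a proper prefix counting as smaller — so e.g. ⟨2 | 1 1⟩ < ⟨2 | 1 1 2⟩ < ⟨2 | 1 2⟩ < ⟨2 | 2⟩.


Δ(Σ) — 7 vertices, 14 min non-faces:

  • {1,7}:  v_{1} + v_{7} = 0 ; sig = ⟨2 | 0⟩
  • {1,3}:  v_{1} + v_{3} = v_{2} ; sig = ⟨2 | 1⟩
  • {1,4}:  v_{1} + v_{4} = v_{6} ; sig = ⟨2 | 1⟩
  • {2,3}:  v_{2} + v_{3} = v_{5} ; sig = ⟨2 | 1⟩
  • {2,7}:  v_{2} + v_{7} = v_{3} ; sig = ⟨2 | 1⟩
  • {3,4}:  v_{3} + v_{4} = v_{1} ; sig = ⟨2 | 1⟩
  • {6,7}:  v_{6} + v_{7} = v_{4} ; sig = ⟨2 | 1⟩
  • {4,5}:  v_{4} + v_{5} = v_{1} + v_{2} ; sig = ⟨2 | 1 1⟩
  • {5,6}:  v_{5} + v_{6} = 2·v_{1} + v_{2} ; sig = ⟨2 | 1 2⟩
  • {1,5}:  v_{1} + v_{5} = 2·v_{2} ; sig = ⟨2 | 2⟩
  • {2,4}:  v_{2} + v_{4} = 2·v_{1} ; sig = ⟨2 | 2⟩
  • {3,6}:  v_{3} + v_{6} = 2·v_{1} ; sig = ⟨2 | 2⟩
  • {5,7}:  v_{5} + v_{7} = 2·v_{3} ; sig = ⟨2 | 2⟩
  • {2,6}:  v_{2} + v_{6} = 3·v_{1} ; sig = ⟨2 | 3⟩

Sorted signature multiset PRS(X):
    ⟨2 | 0⟩
    ⟨2 | 1⟩
    ⟨2 | 1⟩
    ⟨2 | 1⟩
    ⟨2 | 1⟩
    ⟨2 | 1⟩
    ⟨2 | 1⟩
    ⟨2 | 1 1⟩
    ⟨2 | 1 2⟩
    ⟨2 | 2⟩
    ⟨2 | 2⟩
    ⟨2 | 2⟩
    ⟨2 | 2⟩
    ⟨2 | 3⟩


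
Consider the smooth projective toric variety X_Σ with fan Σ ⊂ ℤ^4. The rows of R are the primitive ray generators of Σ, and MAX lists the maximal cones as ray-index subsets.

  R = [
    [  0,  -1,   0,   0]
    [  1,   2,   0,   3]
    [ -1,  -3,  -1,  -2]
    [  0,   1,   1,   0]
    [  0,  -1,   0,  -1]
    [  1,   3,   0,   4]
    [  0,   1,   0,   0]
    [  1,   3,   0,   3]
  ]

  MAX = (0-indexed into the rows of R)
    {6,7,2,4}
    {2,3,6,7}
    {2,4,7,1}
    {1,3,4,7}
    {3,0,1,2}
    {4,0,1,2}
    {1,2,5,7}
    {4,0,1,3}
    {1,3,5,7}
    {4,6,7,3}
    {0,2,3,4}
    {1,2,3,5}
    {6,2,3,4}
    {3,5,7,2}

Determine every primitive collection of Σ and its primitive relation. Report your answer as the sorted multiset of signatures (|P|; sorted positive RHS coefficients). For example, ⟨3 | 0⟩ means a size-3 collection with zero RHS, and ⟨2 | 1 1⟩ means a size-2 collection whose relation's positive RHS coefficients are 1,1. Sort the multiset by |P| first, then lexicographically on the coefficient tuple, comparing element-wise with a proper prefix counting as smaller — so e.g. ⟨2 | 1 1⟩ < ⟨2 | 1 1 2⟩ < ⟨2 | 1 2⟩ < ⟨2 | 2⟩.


9 minimal non-faces of Δ(Σ) (on 8 rays):

  {0,6}:  v_{0} + v_{6} = 0  ⇒ sig = ⟨2 | 0⟩
  {0,7}:  v_{0} + v_{7} = v_{1}  ⇒ sig = ⟨2 | 1⟩
  {1,6}:  v_{1} + v_{6} = v_{7}  ⇒ sig = ⟨2 | 1⟩
  {4,5}:  v_{4} + v_{5} = v_{1}  ⇒ sig = ⟨2 | 1⟩
  {0,5}:  v_{0} + v_{5} = 2·v_{1} + v_{2} + v_{3}  ⇒ sig = ⟨2 | 1 1 2⟩
  {5,6}:  v_{5} + v_{6} = v_{2} + v_{3} + 2·v_{7}  ⇒ sig = ⟨2 | 1 1 2⟩
  {2,3,4,7}:  v_{2} + v_{3} + v_{4} + v_{7} = 0  ⇒ sig = ⟨4 | 0⟩
  {1,2,3,4}:  v_{1} + v_{2} + v_{3} + v_{4} = v_{0}  ⇒ sig = ⟨4 | 1⟩
  {1,2,3,7}:  v_{1} + v_{2} + v_{3} + v_{7} = v_{5}  ⇒ sig = ⟨4 | 1⟩

Hence PRS(X_Σ) =
[⟨2 | 0⟩, ⟨2 | 1⟩, ⟨2 | 1⟩, ⟨2 | 1⟩, ⟨2 | 1 1 2⟩, ⟨2 | 1 1 2⟩, ⟨4 | 0⟩, ⟨4 | 1⟩, ⟨4 | 1⟩]


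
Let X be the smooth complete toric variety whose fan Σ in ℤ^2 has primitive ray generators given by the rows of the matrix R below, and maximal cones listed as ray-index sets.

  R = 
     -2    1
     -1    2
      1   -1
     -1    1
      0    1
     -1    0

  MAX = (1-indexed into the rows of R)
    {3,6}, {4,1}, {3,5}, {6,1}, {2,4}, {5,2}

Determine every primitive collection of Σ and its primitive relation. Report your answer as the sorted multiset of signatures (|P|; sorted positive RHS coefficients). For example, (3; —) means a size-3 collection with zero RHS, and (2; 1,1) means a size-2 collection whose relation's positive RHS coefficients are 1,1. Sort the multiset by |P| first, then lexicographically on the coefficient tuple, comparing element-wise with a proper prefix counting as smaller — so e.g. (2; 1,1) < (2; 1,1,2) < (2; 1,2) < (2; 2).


9 collections generate NE(X_Σ); each relation:

  P={3,4}:  v_{3} + v_{4} = 0  →  sig = (2; —)
  P={1,3}:  v_{1} + v_{3} = v_{6}  →  sig = (2; 1)
  P={2,3}:  v_{2} + v_{3} = v_{5}  →  sig = (2; 1)
  P={4,5}:  v_{4} + v_{5} = v_{2}  →  sig = (2; 1)
  P={4,6}:  v_{4} + v_{6} = v_{1}  →  sig = (2; 1)
  P={5,6}:  v_{5} + v_{6} = v_{4}  →  sig = (2; 1)
  P={1,5}:  v_{1} + v_{5} = 2·v_{4}  →  sig = (2; 2)
  P={2,6}:  v_{2} + v_{6} = 2·v_{4}  →  sig = (2; 2)
  P={1,2}:  v_{1} + v_{2} = 3·v_{4}  →  sig = (2; 3)

Hence PRS(X_Σ) =
{ (2; —),  (2; 1) ×5,  (2; 2) ×2,  (2; 3) }


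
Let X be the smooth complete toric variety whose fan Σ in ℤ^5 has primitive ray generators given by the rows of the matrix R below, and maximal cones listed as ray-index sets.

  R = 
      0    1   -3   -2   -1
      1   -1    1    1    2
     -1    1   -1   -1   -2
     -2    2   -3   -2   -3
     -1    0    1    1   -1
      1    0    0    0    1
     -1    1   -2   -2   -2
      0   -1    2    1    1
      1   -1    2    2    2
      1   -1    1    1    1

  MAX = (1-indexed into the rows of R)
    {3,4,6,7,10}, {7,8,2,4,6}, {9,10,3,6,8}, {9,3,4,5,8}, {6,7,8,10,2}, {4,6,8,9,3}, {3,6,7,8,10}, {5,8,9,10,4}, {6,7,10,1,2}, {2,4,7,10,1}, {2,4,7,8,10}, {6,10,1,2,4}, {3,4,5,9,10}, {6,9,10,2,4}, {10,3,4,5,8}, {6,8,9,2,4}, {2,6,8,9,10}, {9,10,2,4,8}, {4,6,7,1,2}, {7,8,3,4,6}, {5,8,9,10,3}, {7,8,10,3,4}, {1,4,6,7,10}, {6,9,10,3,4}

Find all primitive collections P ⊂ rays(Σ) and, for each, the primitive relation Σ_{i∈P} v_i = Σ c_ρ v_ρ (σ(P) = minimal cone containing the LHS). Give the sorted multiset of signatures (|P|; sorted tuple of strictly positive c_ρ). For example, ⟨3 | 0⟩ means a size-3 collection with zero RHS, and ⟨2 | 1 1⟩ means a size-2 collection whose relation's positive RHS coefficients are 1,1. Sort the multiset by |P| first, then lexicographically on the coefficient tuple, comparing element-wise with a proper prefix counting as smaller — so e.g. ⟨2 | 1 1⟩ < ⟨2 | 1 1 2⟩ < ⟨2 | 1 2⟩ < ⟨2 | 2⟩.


12 collections generate NE(X_Σ); each relation:

  P={2,3}:  v_{2} + v_{3} = 0  →  sig = ⟨2 | 0⟩
  P={7,9}:  v_{7} + v_{9} = 0  →  sig = ⟨2 | 0⟩
  P={1,5}:  v_{1} + v_{5} = v_{4} + v_{10}  →  sig = ⟨2 | 1 1⟩
  P={1,8}:  v_{1} + v_{8} = v_{2} + v_{7}  →  sig = ⟨2 | 1 1⟩
  P={5,6}:  v_{5} + v_{6} = v_{3} + v_{9}  →  sig = ⟨2 | 1 1⟩
  P={1,3}:  v_{1} + v_{3} = v_{4} + v_{6} + v_{7} + v_{10}  →  sig = ⟨2 | 1 1 1 1⟩
  P={1,9}:  v_{1} + v_{9} = v_{2} + v_{4} + v_{6} + v_{10}  →  sig = ⟨2 | 1 1 1 1⟩
  P={2,5}:  v_{2} + v_{5} = v_{4} + v_{8} + v_{9} + v_{10}  →  sig = ⟨2 | 1 1 1 1⟩
  P={5,7}:  v_{5} + v_{7} = v_{3} + v_{4} + v_{8} + v_{10}  →  sig = ⟨2 | 1 1 1 1⟩
  P={4,6,8,10}:  v_{4} + v_{6} + v_{8} + v_{10} = 0  →  sig = ⟨4 | 0⟩
  P={2,4,6,7,10}:  v_{2} + v_{4} + v_{6} + v_{7} + v_{10} = v_{1}  →  sig = ⟨5 | 1⟩
  P={3,4,8,9,10}:  v_{3} + v_{4} + v_{8} + v_{9} + v_{10} = v_{5}  →  sig = ⟨5 | 1⟩

Sorted signature multiset PRS(X):
[⟨2 | 0⟩, ⟨2 | 0⟩, ⟨2 | 1 1⟩, ⟨2 | 1 1⟩, ⟨2 | 1 1⟩, ⟨2 | 1 1 1 1⟩, ⟨2 | 1 1 1 1⟩, ⟨2 | 1 1 1 1⟩, ⟨2 | 1 1 1 1⟩, ⟨4 | 0⟩, ⟨5 | 1⟩, ⟨5 | 1⟩]


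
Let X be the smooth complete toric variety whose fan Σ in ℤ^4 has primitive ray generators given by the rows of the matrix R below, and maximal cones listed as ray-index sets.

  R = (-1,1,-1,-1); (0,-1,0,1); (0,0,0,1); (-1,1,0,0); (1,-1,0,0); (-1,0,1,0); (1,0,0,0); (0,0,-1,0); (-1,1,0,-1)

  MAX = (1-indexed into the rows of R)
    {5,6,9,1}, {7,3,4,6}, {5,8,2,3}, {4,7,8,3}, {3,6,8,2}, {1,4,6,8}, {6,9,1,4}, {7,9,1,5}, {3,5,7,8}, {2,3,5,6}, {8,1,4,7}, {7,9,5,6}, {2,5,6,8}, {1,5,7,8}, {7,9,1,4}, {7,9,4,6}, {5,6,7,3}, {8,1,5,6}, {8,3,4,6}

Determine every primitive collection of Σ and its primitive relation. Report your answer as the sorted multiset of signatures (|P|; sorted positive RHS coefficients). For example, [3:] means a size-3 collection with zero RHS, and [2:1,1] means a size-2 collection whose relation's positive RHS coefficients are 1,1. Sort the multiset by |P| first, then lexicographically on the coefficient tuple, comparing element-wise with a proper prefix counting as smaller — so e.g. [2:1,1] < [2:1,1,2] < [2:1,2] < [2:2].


Primitive collections (11):

  P={4,5}:  v_{4} + v_{5} = 0  ⟹  sig = [2:]
  P={3,9}:  v_{3} + v_{9} = v_{4}  ⟹  sig = [2:1]
  P={8,9}:  v_{8} + v_{9} = v_{1}  ⟹  sig = [2:1]
  P={1,3}:  v_{1} + v_{3} = v_{4} + v_{8}  ⟹  sig = [2:1,1]
  P={2,7}:  v_{2} + v_{7} = v_{3} + v_{5}  ⟹  sig = [2:1,1]
  P={2,9}:  v_{2} + v_{9} = v_{6} + v_{8}  ⟹  sig = [2:1,1]
  P={2,4}:  v_{2} + v_{4} = v_{3} + v_{6} + v_{8}  ⟹  sig = [2:1,1,1]
  P={1,2}:  v_{1} + v_{2} = v_{6} + 2·v_{8}  ⟹  sig = [2:1,2]
  P={6,7,8}:  v_{6} + v_{7} + v_{8} = 0  ⟹  sig = [3:]
  P={1,6,7}:  v_{1} + v_{6} + v_{7} = v_{9}  ⟹  sig = [3:1]
  P={3,5,6,8}:  v_{3} + v_{5} + v_{6} + v_{8} = v_{2}  ⟹  sig = [4:1]

Hence PRS(X_Σ) =
    |P|=2: 8 collections, coeffs (), (1), (1), (1,1), (1,1), (1,1), (1,1,1), (1,2)
    |P|=3: 2 collections, coeffs (), (1)
    |P|=4: 1 collection, coeffs (1)


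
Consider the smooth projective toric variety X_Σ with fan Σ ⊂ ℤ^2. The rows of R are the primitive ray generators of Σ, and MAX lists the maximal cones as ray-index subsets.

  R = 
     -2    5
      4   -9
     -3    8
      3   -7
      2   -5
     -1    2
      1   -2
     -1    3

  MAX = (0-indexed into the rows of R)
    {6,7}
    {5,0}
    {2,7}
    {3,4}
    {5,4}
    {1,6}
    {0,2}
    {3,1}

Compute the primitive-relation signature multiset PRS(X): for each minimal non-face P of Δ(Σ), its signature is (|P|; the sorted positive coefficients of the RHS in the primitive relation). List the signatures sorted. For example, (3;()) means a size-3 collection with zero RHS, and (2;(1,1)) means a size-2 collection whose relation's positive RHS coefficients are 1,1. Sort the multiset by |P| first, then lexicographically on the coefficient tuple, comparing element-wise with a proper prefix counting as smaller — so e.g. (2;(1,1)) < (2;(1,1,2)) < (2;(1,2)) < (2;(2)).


Σ has 20 primitive collections:

  {0,4}:  v_{0} + v_{4} = 0 ; sig = (2;())
  {5,6}:  v_{5} + v_{6} = 0 ; sig = (2;())
  {0,3}:  v_{0} + v_{3} = v_{6} ; sig = (2;(1))
  {0,6}:  v_{0} + v_{6} = v_{7} ; sig = (2;(1))
  {0,7}:  v_{0} + v_{7} = v_{2} ; sig = (2;(1))
  {1,5}:  v_{1} + v_{5} = v_{3} ; sig = (2;(1))
  {2,4}:  v_{2} + v_{4} = v_{7} ; sig = (2;(1))
  {3,5}:  v_{3} + v_{5} = v_{4} ; sig = (2;(1))
  {3,6}:  v_{3} + v_{6} = v_{1} ; sig = (2;(1))
  {4,6}:  v_{4} + v_{6} = v_{3} ; sig = (2;(1))
  {4,7}:  v_{4} + v_{7} = v_{6} ; sig = (2;(1))
  {5,7}:  v_{5} + v_{7} = v_{0} ; sig = (2;(1))
  {2,3}:  v_{2} + v_{3} = v_{6} + v_{7} ; sig = (2;(1,1))
  {1,2}:  v_{1} + v_{2} = 2·v_{6} + v_{7} ; sig = (2;(1,2))
  {0,1}:  v_{0} + v_{1} = 2·v_{6} ; sig = (2;(2))
  {1,4}:  v_{1} + v_{4} = 2·v_{3} ; sig = (2;(2))
  {2,5}:  v_{2} + v_{5} = 2·v_{0} ; sig = (2;(2))
  {2,6}:  v_{2} + v_{6} = 2·v_{7} ; sig = (2;(2))
  {3,7}:  v_{3} + v_{7} = 2·v_{6} ; sig = (2;(2))
  {1,7}:  v_{1} + v_{7} = 3·v_{6} ; sig = (2;(3))

Signatures (|P|; sorted positive RHS coefficients), sorted:
    (2;())
    (2;())
    (2;(1))
    (2;(1))
    (2;(1))
    (2;(1))
    (2;(1))
    (2;(1))
    (2;(1))
    (2;(1))
    (2;(1))
    (2;(1))
    (2;(1,1))
    (2;(1,2))
    (2;(2))
    (2;(2))
    (2;(2))
    (2;(2))
    (2;(2))
    (2;(3))


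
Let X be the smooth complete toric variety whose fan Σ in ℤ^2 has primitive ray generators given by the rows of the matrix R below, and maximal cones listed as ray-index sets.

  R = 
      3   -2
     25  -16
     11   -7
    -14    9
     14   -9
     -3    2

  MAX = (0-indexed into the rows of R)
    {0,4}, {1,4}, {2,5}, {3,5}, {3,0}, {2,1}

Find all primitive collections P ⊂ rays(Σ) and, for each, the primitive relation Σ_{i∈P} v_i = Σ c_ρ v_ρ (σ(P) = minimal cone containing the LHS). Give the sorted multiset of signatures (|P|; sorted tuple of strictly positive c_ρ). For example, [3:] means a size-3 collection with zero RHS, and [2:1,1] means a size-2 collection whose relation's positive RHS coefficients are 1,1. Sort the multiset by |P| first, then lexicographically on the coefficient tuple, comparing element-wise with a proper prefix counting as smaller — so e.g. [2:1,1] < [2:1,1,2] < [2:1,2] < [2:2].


Δ(Σ) — 6 vertices, 9 min non-faces:

  • {0,5}:  v_{0} + v_{5} = 0  so sig = [2:]
  • {3,4}:  v_{3} + v_{4} = 0  so sig = [2:]
  • {0,2}:  v_{0} + v_{2} = v_{4}  so sig = [2:1]
  • {1,3}:  v_{1} + v_{3} = v_{2}  so sig = [2:1]
  • {2,3}:  v_{2} + v_{3} = v_{5}  so sig = [2:1]
  • {2,4}:  v_{2} + v_{4} = v_{1}  so sig = [2:1]
  • {4,5}:  v_{4} + v_{5} = v_{2}  so sig = [2:1]
  • {0,1}:  v_{0} + v_{1} = 2·v_{4}  so sig = [2:2]
  • {1,5}:  v_{1} + v_{5} = 2·v_{2}  so sig = [2:2]

Signatures (|P|; sorted positive RHS coefficients), sorted:
[[2:], [2:], [2:1], [2:1], [2:1], [2:1], [2:1], [2:2], [2:2]]


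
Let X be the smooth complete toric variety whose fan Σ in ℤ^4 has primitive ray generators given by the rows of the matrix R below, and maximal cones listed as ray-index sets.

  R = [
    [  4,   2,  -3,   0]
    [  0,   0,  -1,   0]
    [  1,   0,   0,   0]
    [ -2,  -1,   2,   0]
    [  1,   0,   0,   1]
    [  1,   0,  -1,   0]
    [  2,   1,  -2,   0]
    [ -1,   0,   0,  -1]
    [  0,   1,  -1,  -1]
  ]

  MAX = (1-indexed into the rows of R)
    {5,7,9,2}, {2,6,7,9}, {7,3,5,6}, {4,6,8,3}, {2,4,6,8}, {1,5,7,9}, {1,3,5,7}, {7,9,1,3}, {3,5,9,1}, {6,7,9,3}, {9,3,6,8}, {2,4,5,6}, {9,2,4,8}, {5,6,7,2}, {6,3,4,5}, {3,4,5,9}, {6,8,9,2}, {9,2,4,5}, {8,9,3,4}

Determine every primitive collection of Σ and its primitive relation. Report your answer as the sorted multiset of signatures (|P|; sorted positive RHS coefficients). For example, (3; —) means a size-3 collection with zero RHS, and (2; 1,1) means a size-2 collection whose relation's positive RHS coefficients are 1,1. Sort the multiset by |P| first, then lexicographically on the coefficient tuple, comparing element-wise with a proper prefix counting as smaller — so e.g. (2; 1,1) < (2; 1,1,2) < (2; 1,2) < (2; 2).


Σ has 11 primitive collections:

  {4,7}:  v_{4} + v_{7} = 0 — sig = (2; —)
  {5,8}:  v_{5} + v_{8} = 0 — sig = (2; —)
  {2,3}:  v_{2} + v_{3} = v_{6} — sig = (2; 1)
  {7,8}:  v_{7} + v_{8} = v_{6} + v_{9} — sig = (2; 1,1)
  {1,4}:  v_{1} + v_{4} = v_{3} + v_{5} + v_{9} — sig = (2; 1,1,1)
  {1,8}:  v_{1} + v_{8} = v_{3} + v_{7} + v_{9} — sig = (2; 1,1,1)
  {1,6}:  v_{1} + v_{6} = v_{3} + 2·v_{7} — sig = (2; 1,2)
  {1,2}:  v_{1} + v_{2} = 2·v_{7} — sig = (2; 2)
  {4,6,9}:  v_{4} + v_{6} + v_{9} = v_{8} — sig = (3; 1)
  {5,6,9}:  v_{5} + v_{6} + v_{9} = v_{7} — sig = (3; 1)
  {3,5,7,9}:  v_{3} + v_{5} + v_{7} + v_{9} = v_{1} — sig = (4; 1)

Signatures (|P|; sorted positive RHS coefficients), sorted:
    |P|=2: 8 collections, coeffs (), (), (1), (1,1), (1,1,1), (1,1,1), (1,2), (2)
    |P|=3: 2 collections, coeffs (1), (1)
    |P|=4: 1 collection, coeffs (1)


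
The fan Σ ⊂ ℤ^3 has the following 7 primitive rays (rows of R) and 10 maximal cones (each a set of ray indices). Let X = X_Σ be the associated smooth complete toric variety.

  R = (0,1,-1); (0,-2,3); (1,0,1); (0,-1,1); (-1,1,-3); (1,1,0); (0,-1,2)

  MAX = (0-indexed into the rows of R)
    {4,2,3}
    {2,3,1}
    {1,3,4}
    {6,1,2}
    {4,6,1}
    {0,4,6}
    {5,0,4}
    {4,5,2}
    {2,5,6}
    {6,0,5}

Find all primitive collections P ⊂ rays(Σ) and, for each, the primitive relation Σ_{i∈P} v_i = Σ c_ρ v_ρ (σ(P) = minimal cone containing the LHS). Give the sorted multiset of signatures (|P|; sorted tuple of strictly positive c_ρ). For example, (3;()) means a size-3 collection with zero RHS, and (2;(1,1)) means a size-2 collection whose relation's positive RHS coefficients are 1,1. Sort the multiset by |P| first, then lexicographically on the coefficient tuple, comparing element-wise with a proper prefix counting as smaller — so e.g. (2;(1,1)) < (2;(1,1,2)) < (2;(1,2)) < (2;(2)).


9 collections generate NE(X_Σ); each relation:

  P={0,3}:  v_{0} + v_{3} = 0 ; sig = (2;())
  P={0,1}:  v_{0} + v_{1} = v_{6} ; sig = (2;(1))
  P={0,2}:  v_{0} + v_{2} = v_{5} ; sig = (2;(1))
  P={3,5}:  v_{3} + v_{5} = v_{2} ; sig = (2;(1))
  P={3,6}:  v_{3} + v_{6} = v_{1} ; sig = (2;(1))
  P={1,5}:  v_{1} + v_{5} = v_{2} + v_{6} ; sig = (2;(1,1))
  P={2,4,6}:  v_{2} + v_{4} + v_{6} = 0 ; sig = (3;())
  P={1,2,4}:  v_{1} + v_{2} + v_{4} = v_{3} ; sig = (3;(1))
  P={4,5,6}:  v_{4} + v_{5} + v_{6} = v_{0} ; sig = (3;(1))

so the primitive-relation signature multiset is
[(2;()), (2;(1)), (2;(1)), (2;(1)), (2;(1)), (2;(1,1)), (3;()), (3;(1)), (3;(1))]


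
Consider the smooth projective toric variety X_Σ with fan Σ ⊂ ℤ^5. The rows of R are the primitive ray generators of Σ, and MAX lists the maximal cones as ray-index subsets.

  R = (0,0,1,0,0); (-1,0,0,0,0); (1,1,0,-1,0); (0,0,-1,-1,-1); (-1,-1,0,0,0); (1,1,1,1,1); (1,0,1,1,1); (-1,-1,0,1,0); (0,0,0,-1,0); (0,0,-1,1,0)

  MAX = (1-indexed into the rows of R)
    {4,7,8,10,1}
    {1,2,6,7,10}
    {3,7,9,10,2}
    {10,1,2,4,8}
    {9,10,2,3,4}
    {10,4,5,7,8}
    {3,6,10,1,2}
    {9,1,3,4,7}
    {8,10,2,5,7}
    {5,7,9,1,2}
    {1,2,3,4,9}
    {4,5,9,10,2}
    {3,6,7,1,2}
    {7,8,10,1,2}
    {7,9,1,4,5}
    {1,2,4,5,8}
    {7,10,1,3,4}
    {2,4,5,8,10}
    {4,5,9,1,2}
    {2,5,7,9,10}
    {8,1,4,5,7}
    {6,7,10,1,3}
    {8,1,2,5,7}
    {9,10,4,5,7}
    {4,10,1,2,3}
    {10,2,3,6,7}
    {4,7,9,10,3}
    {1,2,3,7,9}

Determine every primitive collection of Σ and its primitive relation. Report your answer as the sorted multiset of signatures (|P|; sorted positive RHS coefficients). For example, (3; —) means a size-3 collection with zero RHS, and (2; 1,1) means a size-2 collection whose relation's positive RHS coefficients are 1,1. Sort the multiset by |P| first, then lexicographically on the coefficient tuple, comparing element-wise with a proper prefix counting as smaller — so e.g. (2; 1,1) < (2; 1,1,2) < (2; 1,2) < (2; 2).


The 11 primitive collections of Σ (r=10, n=5):

  • {3,8}:  v_{3} + v_{8} = 0  →  sig = (2; —)
  • {3,5}:  v_{3} + v_{5} = v_{9}  →  sig = (2; 1)
  • {8,9}:  v_{8} + v_{9} = v_{5}  →  sig = (2; 1)
  • {5,6}:  v_{5} + v_{6} = v_{2} + v_{7}  →  sig = (2; 1,1)
  • {4,6}:  v_{4} + v_{6} = v_{1} + v_{3} + v_{10}  →  sig = (2; 1,1,1)
  • {6,9}:  v_{6} + v_{9} = v_{2} + v_{3} + v_{7}  →  sig = (2; 1,1,1)
  • {6,8}:  v_{6} + v_{8} = v_{1} + v_{2} + v_{7} + v_{10}  →  sig = (2; 1,1,1,1)
  • {1,9,10}:  v_{1} + v_{9} + v_{10} = 0  →  sig = (3; —)
  • {2,4,7}:  v_{2} + v_{4} + v_{7} = 0  →  sig = (3; —)
  • {1,5,10}:  v_{1} + v_{5} + v_{10} = v_{8}  →  sig = (3; 1)
  • {1,2,3,7,10}:  v_{1} + v_{2} + v_{3} + v_{7} + v_{10} = v_{6}  →  sig = (5; 1)

Signatures (|P|; sorted positive RHS coefficients), sorted:
    |P|=2: 7 collections, coeffs (), (1), (1), (1,1), (1,1,1), (1,1,1), (1,1,1,1)
    |P|=3: 3 collections, coeffs (), (), (1)
    |P|=5: 1 collection, coeffs (1)


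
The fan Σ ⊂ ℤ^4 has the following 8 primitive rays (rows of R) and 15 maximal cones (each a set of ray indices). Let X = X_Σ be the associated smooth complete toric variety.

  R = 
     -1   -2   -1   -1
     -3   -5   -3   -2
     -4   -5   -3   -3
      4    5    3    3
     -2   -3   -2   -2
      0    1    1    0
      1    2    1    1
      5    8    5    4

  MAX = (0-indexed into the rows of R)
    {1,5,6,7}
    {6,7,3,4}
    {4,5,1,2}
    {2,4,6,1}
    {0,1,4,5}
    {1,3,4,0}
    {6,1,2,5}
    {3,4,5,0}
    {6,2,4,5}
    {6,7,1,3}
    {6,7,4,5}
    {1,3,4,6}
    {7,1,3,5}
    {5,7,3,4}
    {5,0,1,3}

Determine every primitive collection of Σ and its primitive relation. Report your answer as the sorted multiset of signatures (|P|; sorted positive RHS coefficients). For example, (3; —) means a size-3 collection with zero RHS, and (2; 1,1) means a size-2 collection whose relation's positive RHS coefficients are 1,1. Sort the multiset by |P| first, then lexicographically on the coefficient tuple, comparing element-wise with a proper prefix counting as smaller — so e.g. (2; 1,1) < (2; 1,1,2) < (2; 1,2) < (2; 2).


The 9 primitive collections of Σ (r=8, n=4):

  {0,6}:  v_{0} + v_{6} = 0  →  sig = (2; —)
  {2,3}:  v_{2} + v_{3} = 0  →  sig = (2; —)
  {0,7}:  v_{0} + v_{7} = v_{3} + v_{5}  →  sig = (2; 1,1)
  {2,7}:  v_{2} + v_{7} = v_{5} + v_{6}  →  sig = (2; 1,1)
  {0,2}:  v_{0} + v_{2} = v_{1} + v_{4} + v_{5}  →  sig = (2; 1,1,1)
  {1,4,7}:  v_{1} + v_{4} + v_{7} = 0  →  sig = (3; —)
  {3,5,6}:  v_{3} + v_{5} + v_{6} = v_{7}  →  sig = (3; 1)
  {1,3,4,5}:  v_{1} + v_{3} + v_{4} + v_{5} = v_{0}  →  sig = (4; 1)
  {1,4,5,6}:  v_{1} + v_{4} + v_{5} + v_{6} = v_{2}  →  sig = (4; 1)

Sorted signature multiset PRS(X):
[(2; —), (2; —), (2; 1,1), (2; 1,1), (2; 1,1,1), (3; —), (3; 1), (4; 1), (4; 1)]
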